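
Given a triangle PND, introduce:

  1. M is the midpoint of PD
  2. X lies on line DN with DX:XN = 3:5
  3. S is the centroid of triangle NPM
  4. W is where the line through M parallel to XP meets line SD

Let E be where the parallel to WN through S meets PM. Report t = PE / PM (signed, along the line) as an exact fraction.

t = 19/22

Assign P = (0, 0), N = (1, 0), D = (0, 1) — the answer is frame-independent, so this choice is without loss of generality.
1. M is the midpoint of PD ⇒ M = (0, 1/2)
2. X lies on line DN with DX:XN = 3:5 ⇒ X = (3/8, 5/8)
3. S is the centroid of triangle NPM ⇒ S = (1/3, 1/6)
4. W is where the line through M parallel to XP meets line SD ⇒ W = (3/25, 7/10)
through S parallel to WN: direction (22/25, -7/10); meets PM at E = (0, 19/44)
E = P + t·(M−P) with t = 19/22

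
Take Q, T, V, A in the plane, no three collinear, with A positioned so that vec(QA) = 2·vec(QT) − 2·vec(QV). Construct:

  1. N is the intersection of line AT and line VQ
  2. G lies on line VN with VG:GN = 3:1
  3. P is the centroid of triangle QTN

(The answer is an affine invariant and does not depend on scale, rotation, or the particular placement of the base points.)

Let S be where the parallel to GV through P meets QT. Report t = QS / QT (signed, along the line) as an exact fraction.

t = 1/3

Choose coordinates Q = (0, 0), T = (1, 0), V = (0, 1), A = (2, -2).
1. N is the intersection of line AT and line VQ ⇒ N = (0, 2)
2. G lies on line VN with VG:GN = 3:1 ⇒ G = (0, 7/4)
3. P is the centroid of triangle QTN ⇒ P = (1/3, 2/3)
through P parallel to GV: direction (0, -3/4); meets QT at S = (1/3, 0)
S = Q + t·(T−Q) with t = 1/3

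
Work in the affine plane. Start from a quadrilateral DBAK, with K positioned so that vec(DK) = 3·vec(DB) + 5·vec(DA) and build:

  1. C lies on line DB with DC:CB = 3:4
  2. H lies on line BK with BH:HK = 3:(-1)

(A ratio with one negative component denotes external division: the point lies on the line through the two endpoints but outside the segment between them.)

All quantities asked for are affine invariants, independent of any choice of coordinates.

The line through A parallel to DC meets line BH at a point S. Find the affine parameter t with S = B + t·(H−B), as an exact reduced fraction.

t = 2/15

Assign D = (0, 0), B = (1, 0), A = (0, 1), K = (3, 5) — the answer is frame-independent, so this choice is without loss of generality.
1. C lies on line DB with DC:CB = 3:4 ⇒ C = (3/7, 0)
2. H lies on line BK with BH:HK = 3:(-1) ⇒ H = (4, 15/2)
through A parallel to DC: direction (3/7, 0); meets BH at S = (7/5, 1)
S = B + t·(H−B) with t = 2/15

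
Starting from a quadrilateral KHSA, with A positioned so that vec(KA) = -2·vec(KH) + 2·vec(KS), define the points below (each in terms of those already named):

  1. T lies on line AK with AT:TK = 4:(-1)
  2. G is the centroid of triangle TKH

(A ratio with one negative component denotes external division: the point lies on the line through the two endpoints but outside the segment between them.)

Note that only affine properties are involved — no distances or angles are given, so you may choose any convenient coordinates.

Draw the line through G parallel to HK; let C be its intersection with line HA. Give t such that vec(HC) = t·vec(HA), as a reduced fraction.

Choose coordinates K = (0, 0), H = (1, 0), S = (0, 1), A = (-2, 2).
1. T lies on line AK with AT:TK = 4:(-1) ⇒ T = (2/3, -2/3)
2. G is the centroid of triangle TKH ⇒ G = (5/9, -2/9)
through G parallel to HK: direction (-1, 0); meets HA at C = (4/3, -2/9)
C = H + t·(A−H) with t = -1/9

t = -1/9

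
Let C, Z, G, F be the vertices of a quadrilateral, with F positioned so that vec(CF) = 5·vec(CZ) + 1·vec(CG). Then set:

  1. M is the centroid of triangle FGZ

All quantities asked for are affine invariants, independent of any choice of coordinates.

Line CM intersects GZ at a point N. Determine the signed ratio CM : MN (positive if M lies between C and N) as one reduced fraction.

CM:MN = -8/5

Choose coordinates C = (0, 0), Z = (1, 0), G = (0, 1), F = (5, 1).
1. M is the centroid of triangle FGZ ⇒ M = (2, 2/3)
line CM meets GZ at N = (3/4, 1/4)
M = C + t·(N−C) with t = 8/3, so CM:MN = 8/3:-5/3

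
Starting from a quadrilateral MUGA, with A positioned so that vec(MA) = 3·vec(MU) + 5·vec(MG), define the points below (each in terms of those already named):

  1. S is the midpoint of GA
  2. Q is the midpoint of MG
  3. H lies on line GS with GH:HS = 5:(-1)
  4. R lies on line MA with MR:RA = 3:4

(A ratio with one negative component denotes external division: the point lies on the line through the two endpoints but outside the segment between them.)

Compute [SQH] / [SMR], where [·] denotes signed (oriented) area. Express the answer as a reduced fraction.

Assign M = (0, 0), U = (1, 0), G = (0, 1), A = (3, 5) — the answer is frame-independent, so this choice is without loss of generality.
1. S is the midpoint of GA ⇒ S = (3/2, 3)
2. Q is the midpoint of MG ⇒ Q = (0, 1/2)
3. H lies on line GS with GH:HS = 5:(-1) ⇒ H = (15/8, 7/2)
4. R lies on line MA with MR:RA = 3:4 ⇒ R = (9/7, 15/7)
2·[SQH] = 3/16, 2·[SMR] = 9/14
[SQH]:[SMR] = 3/16:9/14 = 7/24

[SQH]:[SMR] = 7/24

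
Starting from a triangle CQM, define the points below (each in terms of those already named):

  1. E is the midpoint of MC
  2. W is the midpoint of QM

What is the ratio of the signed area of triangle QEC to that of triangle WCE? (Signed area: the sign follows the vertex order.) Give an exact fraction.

Choose coordinates C = (0, 0), Q = (1, 0), M = (0, 1).
1. E is the midpoint of MC ⇒ E = (0, 1/2)
2. W is the midpoint of QM ⇒ W = (1/2, 1/2)
2·[QEC] = 1/2, 2·[WCE] = -1/4
[QEC]:[WCE] = 1/2:-1/4 = -2

[QEC]:[WCE] = -2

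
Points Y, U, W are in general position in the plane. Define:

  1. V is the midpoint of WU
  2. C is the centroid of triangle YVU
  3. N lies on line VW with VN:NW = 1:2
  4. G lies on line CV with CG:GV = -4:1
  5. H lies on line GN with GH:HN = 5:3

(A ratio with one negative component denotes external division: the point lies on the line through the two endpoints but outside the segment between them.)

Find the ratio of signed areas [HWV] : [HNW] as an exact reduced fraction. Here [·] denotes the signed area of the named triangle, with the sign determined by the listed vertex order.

Set Y = (0, 0), U = (1, 0), W = (0, 1); any affine frame gives the same invariant.
1. V is the midpoint of WU ⇒ V = (1/2, 1/2)
2. C is the centroid of triangle YVU ⇒ C = (1/2, 1/6)
3. N lies on line VW with VN:NW = 1:2 ⇒ N = (1/3, 2/3)
4. G lies on line CV with CG:GV = -4:1 ⇒ G = (1/2, 11/18)
5. H lies on line GN with GH:HN = 5:3 ⇒ H = (19/48, 31/48)
2·[HWV] = 1/48, 2·[HNW] = -1/72
[HWV]:[HNW] = 1/48:-1/72 = -3/2

[HWV]:[HNW] = -3/2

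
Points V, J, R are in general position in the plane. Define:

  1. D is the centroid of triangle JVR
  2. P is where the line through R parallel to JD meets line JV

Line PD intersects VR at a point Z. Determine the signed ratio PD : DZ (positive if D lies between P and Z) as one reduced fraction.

Set V = (0, 0), J = (1, 0), R = (0, 1); any affine frame gives the same invariant.
1. D is the centroid of triangle JVR ⇒ D = (1/3, 1/3)
2. P is where the line through R parallel to JD meets line JV ⇒ P = (2, 0)
line PD meets VR at Z = (0, 2/5)
D = P + t·(Z−P) with t = 5/6, so PD:DZ = 5/6:1/6

PD:DZ = 5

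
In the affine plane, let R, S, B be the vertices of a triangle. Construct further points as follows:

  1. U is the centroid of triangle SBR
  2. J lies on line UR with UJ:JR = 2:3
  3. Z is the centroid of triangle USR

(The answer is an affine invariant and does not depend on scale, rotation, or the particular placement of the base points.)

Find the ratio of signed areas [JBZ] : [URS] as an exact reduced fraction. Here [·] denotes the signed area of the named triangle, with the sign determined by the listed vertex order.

Assign R = (0, 0), S = (1, 0), B = (0, 1) — the answer is frame-independent, so this choice is without loss of generality.
1. U is the centroid of triangle SBR ⇒ U = (1/3, 1/3)
2. J lies on line UR with UJ:JR = 2:3 ⇒ J = (1/5, 1/5)
3. Z is the centroid of triangle USR ⇒ Z = (4/9, 1/9)
2·[JBZ] = -8/45, 2·[URS] = 1/3
[JBZ]:[URS] = -8/45:1/3 = -8/15

[JBZ]:[URS] = -8/15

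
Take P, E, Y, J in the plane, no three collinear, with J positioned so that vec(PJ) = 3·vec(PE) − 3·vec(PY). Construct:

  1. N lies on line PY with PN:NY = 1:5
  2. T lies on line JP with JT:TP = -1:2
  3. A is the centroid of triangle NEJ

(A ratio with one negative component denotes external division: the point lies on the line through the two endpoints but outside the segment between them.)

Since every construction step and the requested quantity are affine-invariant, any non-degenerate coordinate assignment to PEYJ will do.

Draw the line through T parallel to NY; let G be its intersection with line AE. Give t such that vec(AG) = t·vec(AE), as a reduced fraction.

Assign P = (0, 0), E = (1, 0), Y = (0, 1), J = (3, -3) — the answer is frame-independent, so this choice is without loss of generality.
1. N lies on line PY with PN:NY = 1:5 ⇒ N = (0, 1/6)
2. T lies on line JP with JT:TP = -1:2 ⇒ T = (6, -6)
3. A is the centroid of triangle NEJ ⇒ A = (4/3, -17/18)
through T parallel to NY: direction (0, 5/6); meets AE at G = (6, -85/6)
G = A + t·(E−A) with t = -14

t = -14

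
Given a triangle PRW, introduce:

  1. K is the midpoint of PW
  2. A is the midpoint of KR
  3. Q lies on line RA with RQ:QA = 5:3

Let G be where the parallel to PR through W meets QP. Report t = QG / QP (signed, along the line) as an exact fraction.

Work in coordinates with P = (0, 0), R = (1, 0), W = (0, 1).
1. K is the midpoint of PW ⇒ K = (0, 1/2)
2. A is the midpoint of KR ⇒ A = (1/2, 1/4)
3. Q lies on line RA with RQ:QA = 5:3 ⇒ Q = (11/16, 5/32)
through W parallel to PR: direction (1, 0); meets QP at G = (22/5, 1)
G = Q + t·(P−Q) with t = -27/5

t = -27/5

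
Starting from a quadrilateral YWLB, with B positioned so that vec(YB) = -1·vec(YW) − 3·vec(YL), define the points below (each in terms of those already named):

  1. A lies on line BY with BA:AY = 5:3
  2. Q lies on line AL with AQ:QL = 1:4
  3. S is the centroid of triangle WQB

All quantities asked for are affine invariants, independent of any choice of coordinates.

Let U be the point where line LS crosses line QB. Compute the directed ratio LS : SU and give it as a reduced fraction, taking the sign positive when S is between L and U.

Choose coordinates Y = (0, 0), W = (1, 0), L = (0, 1), B = (-1, -3).
1. A lies on line BY with BA:AY = 5:3 ⇒ A = (-3/8, -9/8)
2. Q lies on line AL with AQ:QL = 1:4 ⇒ Q = (-3/10, -7/10)
3. S is the centroid of triangle WQB ⇒ S = (-1/10, -37/30)
line LS meets QB at U = (-3/80, 13/80)
S = L + t·(U−L) with t = 8/3, so LS:SU = 8/3:-5/3

LS:SU = -8/5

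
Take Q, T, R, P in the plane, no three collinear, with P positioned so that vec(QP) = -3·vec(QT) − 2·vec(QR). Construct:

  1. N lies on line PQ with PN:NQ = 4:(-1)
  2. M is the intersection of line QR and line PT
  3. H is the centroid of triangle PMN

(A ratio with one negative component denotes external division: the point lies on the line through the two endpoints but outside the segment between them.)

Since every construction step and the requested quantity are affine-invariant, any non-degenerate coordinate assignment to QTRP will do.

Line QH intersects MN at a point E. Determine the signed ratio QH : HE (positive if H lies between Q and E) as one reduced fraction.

Assign Q = (0, 0), T = (1, 0), R = (0, 1), P = (-3, -2) — the answer is frame-independent, so this choice is without loss of generality.
1. N lies on line PQ with PN:NQ = 4:(-1) ⇒ N = (1, 2/3)
2. M is the intersection of line QR and line PT ⇒ M = (0, -1/2)
3. H is the centroid of triangle PMN ⇒ H = (-2/3, -11/18)
line QH meets MN at E = (2, 11/6)
H = Q + t·(E−Q) with t = -1/3, so QH:HE = -1/3:4/3

QH:HE = -1/4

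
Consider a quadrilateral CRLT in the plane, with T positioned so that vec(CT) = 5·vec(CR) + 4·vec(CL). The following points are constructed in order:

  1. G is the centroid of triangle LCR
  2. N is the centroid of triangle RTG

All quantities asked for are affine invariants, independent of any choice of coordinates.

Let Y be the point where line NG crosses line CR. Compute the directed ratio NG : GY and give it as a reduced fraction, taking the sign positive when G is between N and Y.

Set C = (0, 0), R = (1, 0), L = (0, 1), T = (5, 4); any affine frame gives the same invariant.
1. G is the centroid of triangle LCR ⇒ G = (1/3, 1/3)
2. N is the centroid of triangle RTG ⇒ N = (19/9, 13/9)
line NG meets CR at Y = (-1/5, 0)
G = N + t·(Y−N) with t = 10/13, so NG:GY = 10/13:3/13

NG:GY = 10/3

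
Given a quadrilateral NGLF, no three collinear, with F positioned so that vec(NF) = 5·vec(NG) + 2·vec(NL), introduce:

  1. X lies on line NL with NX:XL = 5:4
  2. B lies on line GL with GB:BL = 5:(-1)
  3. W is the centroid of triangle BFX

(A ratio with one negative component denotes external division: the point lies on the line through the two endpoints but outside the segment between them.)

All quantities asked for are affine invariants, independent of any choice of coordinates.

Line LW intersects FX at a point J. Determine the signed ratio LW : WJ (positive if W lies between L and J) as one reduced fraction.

Set N = (0, 0), G = (1, 0), L = (0, 1), F = (5, 2); any affine frame gives the same invariant.
1. X lies on line NL with NX:XL = 5:4 ⇒ X = (0, 5/9)
2. B lies on line GL with GB:BL = 5:(-1) ⇒ B = (-1/4, 5/4)
3. W is the centroid of triangle BFX ⇒ W = (19/12, 137/108)
line LW meets FX at J = (190/51, 749/459)
W = L + t·(J−L) with t = 17/40, so LW:WJ = 17/40:23/40

LW:WJ = 17/23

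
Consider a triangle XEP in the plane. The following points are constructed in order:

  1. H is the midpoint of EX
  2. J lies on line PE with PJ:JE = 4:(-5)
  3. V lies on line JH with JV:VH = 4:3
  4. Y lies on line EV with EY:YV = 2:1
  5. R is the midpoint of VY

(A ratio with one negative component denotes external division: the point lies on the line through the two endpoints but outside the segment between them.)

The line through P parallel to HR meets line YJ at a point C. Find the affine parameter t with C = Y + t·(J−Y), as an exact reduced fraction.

Work in coordinates with X = (0, 0), E = (1, 0), P = (0, 1).
1. H is the midpoint of EX ⇒ H = (1/2, 0)
2. J lies on line PE with PJ:JE = 4:(-5) ⇒ J = (-4, 5)
3. V lies on line JH with JV:VH = 4:3 ⇒ V = (-10/7, 15/7)
4. Y lies on line EV with EY:YV = 2:1 ⇒ Y = (-13/21, 10/7)
5. R is the midpoint of VY ⇒ R = (-43/42, 25/14)
through P parallel to HR: direction (-32/21, 25/14); meets YJ at C = (1024/525, -9/7)
C = Y + t·(J−Y) with t = -19/25

t = -19/25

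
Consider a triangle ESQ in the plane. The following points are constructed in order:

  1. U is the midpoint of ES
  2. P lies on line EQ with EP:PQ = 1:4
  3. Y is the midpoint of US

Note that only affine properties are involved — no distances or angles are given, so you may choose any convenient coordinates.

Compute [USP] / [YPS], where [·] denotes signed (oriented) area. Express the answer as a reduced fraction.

Choose coordinates E = (0, 0), S = (1, 0), Q = (0, 1).
1. U is the midpoint of ES ⇒ U = (1/2, 0)
2. P lies on line EQ with EP:PQ = 1:4 ⇒ P = (0, 1/5)
3. Y is the midpoint of US ⇒ Y = (3/4, 0)
2·[USP] = 1/10, 2·[YPS] = -1/20
[USP]:[YPS] = 1/10:-1/20 = -2

[USP]:[YPS] = -2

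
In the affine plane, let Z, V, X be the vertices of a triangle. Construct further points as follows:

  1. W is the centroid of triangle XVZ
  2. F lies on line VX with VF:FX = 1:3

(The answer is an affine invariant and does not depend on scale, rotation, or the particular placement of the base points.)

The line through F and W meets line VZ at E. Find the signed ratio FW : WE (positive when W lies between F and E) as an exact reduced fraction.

Assign Z = (0, 0), V = (1, 0), X = (0, 1) — the answer is frame-independent, so this choice is without loss of generality.
1. W is the centroid of triangle XVZ ⇒ W = (1/3, 1/3)
2. F lies on line VX with VF:FX = 1:3 ⇒ F = (3/4, 1/4)
line FW meets VZ at E = (2, 0)
W = F + t·(E−F) with t = -1/3, so FW:WE = -1/3:4/3

FW:WE = -1/4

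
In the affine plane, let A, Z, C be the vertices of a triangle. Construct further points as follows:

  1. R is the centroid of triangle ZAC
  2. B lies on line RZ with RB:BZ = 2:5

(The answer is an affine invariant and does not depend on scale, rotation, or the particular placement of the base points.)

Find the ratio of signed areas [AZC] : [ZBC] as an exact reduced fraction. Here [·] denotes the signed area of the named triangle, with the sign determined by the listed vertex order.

[AZC]:[ZBC] = -21/5

Set A = (0, 0), Z = (1, 0), C = (0, 1); any affine frame gives the same invariant.
1. R is the centroid of triangle ZAC ⇒ R = (1/3, 1/3)
2. B lies on line RZ with RB:BZ = 2:5 ⇒ B = (11/21, 5/21)
2·[AZC] = 1, 2·[ZBC] = -5/21
[AZC]:[ZBC] = 1:-5/21 = -21/5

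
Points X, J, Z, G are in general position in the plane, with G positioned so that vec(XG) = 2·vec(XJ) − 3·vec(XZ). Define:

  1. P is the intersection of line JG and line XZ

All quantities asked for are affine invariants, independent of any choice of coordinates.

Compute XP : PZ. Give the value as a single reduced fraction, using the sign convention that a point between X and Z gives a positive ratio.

Work in coordinates with X = (0, 0), J = (1, 0), Z = (0, 1), G = (2, -3).
1. P is the intersection of line JG and line XZ ⇒ P = (0, 3)
P = X + t·(Z−X) with t = 3, so XP:PZ = t:(1−t) = 3:-2

XP:PZ = -3/2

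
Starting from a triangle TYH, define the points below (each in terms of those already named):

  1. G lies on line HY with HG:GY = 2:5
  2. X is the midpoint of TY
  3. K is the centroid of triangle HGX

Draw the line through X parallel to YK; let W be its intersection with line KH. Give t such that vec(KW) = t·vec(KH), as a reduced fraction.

Set T = (0, 0), Y = (1, 0), H = (0, 1); any affine frame gives the same invariant.
1. G lies on line HY with HG:GY = 2:5 ⇒ G = (2/7, 5/7)
2. X is the midpoint of TY ⇒ X = (1/2, 0)
3. K is the centroid of triangle HGX ⇒ K = (11/42, 4/7)
through X parallel to YK: direction (-31/42, 4/7); meets KH at W = (209/294, -8/49)
W = K + t·(H−K) with t = -12/7

t = -12/7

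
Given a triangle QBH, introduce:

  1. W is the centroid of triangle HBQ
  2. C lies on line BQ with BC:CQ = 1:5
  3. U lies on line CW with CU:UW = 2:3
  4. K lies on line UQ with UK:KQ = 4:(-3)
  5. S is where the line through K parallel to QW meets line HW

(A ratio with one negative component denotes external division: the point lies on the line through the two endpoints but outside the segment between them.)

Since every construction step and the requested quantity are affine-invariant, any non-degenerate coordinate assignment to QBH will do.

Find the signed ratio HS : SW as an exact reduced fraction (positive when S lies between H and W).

Work in coordinates with Q = (0, 0), B = (1, 0), H = (0, 1).
1. W is the centroid of triangle HBQ ⇒ W = (1/3, 1/3)
2. C lies on line BQ with BC:CQ = 1:5 ⇒ C = (5/6, 0)
3. U lies on line CW with CU:UW = 2:3 ⇒ U = (19/30, 2/15)
4. K lies on line UQ with UK:KQ = 4:(-3) ⇒ K = (-19/10, -2/5)
5. S is where the line through K parallel to QW meets line HW ⇒ S = (-1/6, 4/3)
S = H + t·(W−H) with t = -1/2, so HS:SW = t:(1−t) = -1/2:3/2

HS:SW = -1/3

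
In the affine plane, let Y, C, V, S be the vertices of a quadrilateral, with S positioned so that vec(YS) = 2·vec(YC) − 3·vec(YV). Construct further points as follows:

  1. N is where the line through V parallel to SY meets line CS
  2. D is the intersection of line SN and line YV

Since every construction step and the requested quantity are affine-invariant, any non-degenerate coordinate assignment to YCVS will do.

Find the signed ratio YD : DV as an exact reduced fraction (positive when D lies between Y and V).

YD:DV = -3/2

Work in coordinates with Y = (0, 0), C = (1, 0), V = (0, 1), S = (2, -3).
1. N is where the line through V parallel to SY meets line CS ⇒ N = (4/3, -1)
2. D is the intersection of line SN and line YV ⇒ D = (0, 3)
D = Y + t·(V−Y) with t = 3, so YD:DV = t:(1−t) = 3:-2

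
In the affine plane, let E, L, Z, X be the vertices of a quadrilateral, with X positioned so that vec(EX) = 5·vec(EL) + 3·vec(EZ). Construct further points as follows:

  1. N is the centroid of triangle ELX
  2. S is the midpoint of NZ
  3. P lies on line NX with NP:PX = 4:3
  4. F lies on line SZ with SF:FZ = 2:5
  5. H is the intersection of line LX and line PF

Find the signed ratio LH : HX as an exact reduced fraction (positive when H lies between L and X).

LH:HX = 163/54

Choose coordinates E = (0, 0), L = (1, 0), Z = (0, 1), X = (5, 3).
1. N is the centroid of triangle ELX ⇒ N = (2, 1)
2. S is the midpoint of NZ ⇒ S = (1, 1)
3. P lies on line NX with NP:PX = 4:3 ⇒ P = (26/7, 15/7)
4. F lies on line SZ with SF:FZ = 2:5 ⇒ F = (5/7, 1)
5. H is the intersection of line LX and line PF ⇒ H = (869/217, 489/217)
H = L + t·(X−L) with t = 163/217, so LH:HX = t:(1−t) = 163/217:54/217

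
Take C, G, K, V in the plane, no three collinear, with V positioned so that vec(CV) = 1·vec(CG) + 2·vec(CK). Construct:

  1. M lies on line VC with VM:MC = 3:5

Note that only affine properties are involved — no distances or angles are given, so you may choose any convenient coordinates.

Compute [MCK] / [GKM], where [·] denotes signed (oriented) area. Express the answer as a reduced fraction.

[MCK]:[GKM] = 5/7

Set C = (0, 0), G = (1, 0), K = (0, 1), V = (1, 2); any affine frame gives the same invariant.
1. M lies on line VC with VM:MC = 3:5 ⇒ M = (5/8, 5/4)
2·[MCK] = -5/8, 2·[GKM] = -7/8
[MCK]:[GKM] = -5/8:-7/8 = 5/7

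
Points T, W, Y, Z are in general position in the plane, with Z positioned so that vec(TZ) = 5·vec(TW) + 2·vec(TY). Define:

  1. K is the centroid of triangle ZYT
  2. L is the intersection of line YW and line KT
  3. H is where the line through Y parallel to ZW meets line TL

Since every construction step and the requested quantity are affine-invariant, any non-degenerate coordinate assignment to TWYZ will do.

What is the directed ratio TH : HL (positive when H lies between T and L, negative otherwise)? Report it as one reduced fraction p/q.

TH:HL = -16/15

Choose coordinates T = (0, 0), W = (1, 0), Y = (0, 1), Z = (5, 2).
1. K is the centroid of triangle ZYT ⇒ K = (5/3, 1)
2. L is the intersection of line YW and line KT ⇒ L = (5/8, 3/8)
3. H is where the line through Y parallel to ZW meets line TL ⇒ H = (10, 6)
H = T + t·(L−T) with t = 16, so TH:HL = t:(1−t) = 16:-15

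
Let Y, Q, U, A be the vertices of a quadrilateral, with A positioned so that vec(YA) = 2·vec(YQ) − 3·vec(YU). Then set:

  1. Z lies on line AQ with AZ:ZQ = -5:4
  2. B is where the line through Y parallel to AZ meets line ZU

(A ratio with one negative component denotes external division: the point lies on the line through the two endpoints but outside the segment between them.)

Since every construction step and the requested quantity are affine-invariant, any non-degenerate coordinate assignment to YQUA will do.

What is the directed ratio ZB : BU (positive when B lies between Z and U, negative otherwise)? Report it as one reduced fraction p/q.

ZB:BU = -3

Work in coordinates with Y = (0, 0), Q = (1, 0), U = (0, 1), A = (2, -3).
1. Z lies on line AQ with AZ:ZQ = -5:4 ⇒ Z = (-3, 12)
2. B is where the line through Y parallel to AZ meets line ZU ⇒ B = (3/2, -9/2)
B = Z + t·(U−Z) with t = 3/2, so ZB:BU = t:(1−t) = 3/2:-1/2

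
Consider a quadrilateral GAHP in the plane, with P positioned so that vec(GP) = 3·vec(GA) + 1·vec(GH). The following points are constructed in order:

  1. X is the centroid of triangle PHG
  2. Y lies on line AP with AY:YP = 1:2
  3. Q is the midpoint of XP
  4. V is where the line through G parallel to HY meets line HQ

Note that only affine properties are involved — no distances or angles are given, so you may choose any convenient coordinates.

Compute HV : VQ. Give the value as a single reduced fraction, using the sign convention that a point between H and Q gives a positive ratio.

Choose coordinates G = (0, 0), A = (1, 0), H = (0, 1), P = (3, 1).
1. X is the centroid of triangle PHG ⇒ X = (1, 2/3)
2. Y lies on line AP with AY:YP = 1:2 ⇒ Y = (5/3, 1/3)
3. Q is the midpoint of XP ⇒ Q = (2, 5/6)
4. V is where the line through G parallel to HY meets line HQ ⇒ V = (-60/19, 24/19)
V = H + t·(Q−H) with t = -30/19, so HV:VQ = t:(1−t) = -30/19:49/19

HV:VQ = -30/49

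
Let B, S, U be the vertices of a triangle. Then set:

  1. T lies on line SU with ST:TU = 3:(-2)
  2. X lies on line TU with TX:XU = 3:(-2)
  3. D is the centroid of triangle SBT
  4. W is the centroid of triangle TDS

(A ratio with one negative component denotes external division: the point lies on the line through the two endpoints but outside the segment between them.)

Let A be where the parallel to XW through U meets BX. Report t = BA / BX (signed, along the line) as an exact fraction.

Choose coordinates B = (0, 0), S = (1, 0), U = (0, 1).
1. T lies on line SU with ST:TU = 3:(-2) ⇒ T = (-2, 3)
2. X lies on line TU with TX:XU = 3:(-2) ⇒ X = (4, -3)
3. D is the centroid of triangle SBT ⇒ D = (-1/3, 1)
4. W is the centroid of triangle TDS ⇒ W = (-4/9, 4/3)
through U parallel to XW: direction (-40/9, 13/3); meets BX at A = (40/9, -10/3)
A = B + t·(X−B) with t = 10/9

t = 10/9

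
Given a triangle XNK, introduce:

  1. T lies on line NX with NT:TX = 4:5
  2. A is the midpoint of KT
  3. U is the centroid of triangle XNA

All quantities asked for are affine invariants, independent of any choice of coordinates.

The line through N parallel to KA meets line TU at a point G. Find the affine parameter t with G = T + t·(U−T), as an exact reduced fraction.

Choose coordinates X = (0, 0), N = (1, 0), K = (0, 1).
1. T lies on line NX with NT:TX = 4:5 ⇒ T = (5/9, 0)
2. A is the midpoint of KT ⇒ A = (5/18, 1/2)
3. U is the centroid of triangle XNA ⇒ U = (23/54, 1/6)
through N parallel to KA: direction (5/18, -1/2); meets TU at G = (19/9, -2)
G = T + t·(U−T) with t = -12

t = -12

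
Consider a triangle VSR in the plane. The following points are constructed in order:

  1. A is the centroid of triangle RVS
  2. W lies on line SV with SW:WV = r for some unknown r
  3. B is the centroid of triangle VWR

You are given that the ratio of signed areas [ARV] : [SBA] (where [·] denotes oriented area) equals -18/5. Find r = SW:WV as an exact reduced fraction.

Set V = (0, 0), S = (1, 0), R = (0, 1); any affine frame gives the same invariant.
1. A is the centroid of triangle RVS ⇒ A = (1/3, 1/3)
2. With SW:WV = r, write λ = r/(r+1) so W = S + λ·(V−S); W is affine-linear in λ
3. B is the centroid of triangle VWR ⇒ B is an affine combination of earlier points and hence also affine-linear in λ
Every point depending on W is an affine combination of W and λ-independent points, so each such coordinate is linear in λ; the λ² term in each signed area is a multiple of (V−S)×(V−S) = 0, so 2·[ARV] and 2·[SBA] are each linear in λ. Evaluating at λ=0 and λ=1:
  2·[ARV] = 1/3,   2·[SBA] = -1/9·λ
So [ARV]:[SBA] = (1/3) / (-1/9·λ). Setting this equal to -18/5:
  1/3 = -18/5·(-1/9·λ)  ⇒  λ = 5/6
Then r = λ/(1−λ) = (5/6)/(1/6) = 5. Check: with r = 5, W = (1/6, 0) and [ARV]:[SBA] = -18/5 as required.

r = 5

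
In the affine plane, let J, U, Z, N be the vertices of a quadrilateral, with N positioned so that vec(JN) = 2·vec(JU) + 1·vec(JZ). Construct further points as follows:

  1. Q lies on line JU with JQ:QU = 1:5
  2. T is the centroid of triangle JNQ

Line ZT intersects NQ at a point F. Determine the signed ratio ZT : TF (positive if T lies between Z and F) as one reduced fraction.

ZT:TF = 35

Assign J = (0, 0), U = (1, 0), Z = (0, 1), N = (2, 1) — the answer is frame-independent, so this choice is without loss of generality.
1. Q lies on line JU with JQ:QU = 1:5 ⇒ Q = (1/6, 0)
2. T is the centroid of triangle JNQ ⇒ T = (13/18, 1/3)
line ZT meets NQ at F = (26/35, 11/35)
T = Z + t·(F−Z) with t = 35/36, so ZT:TF = 35/36:1/36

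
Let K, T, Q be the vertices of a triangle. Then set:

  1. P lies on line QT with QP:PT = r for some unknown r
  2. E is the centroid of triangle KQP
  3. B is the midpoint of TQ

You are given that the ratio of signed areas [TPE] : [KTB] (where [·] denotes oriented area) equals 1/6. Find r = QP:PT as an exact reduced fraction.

r = 3

Choose coordinates K = (0, 0), T = (1, 0), Q = (0, 1).
1. With QP:PT = r, write λ = r/(r+1) so P = Q + λ·(T−Q); P is affine-linear in λ
2. E is the centroid of triangle KQP ⇒ E is an affine combination of earlier points and hence also affine-linear in λ
3. B is the midpoint of TQ ⇒ B = (1/2, 1/2)
Every point depending on P is an affine combination of P and λ-independent points, so each such coordinate is linear in λ; the λ² term in each signed area is a multiple of (T−Q)×(T−Q) = 0, so 2·[TPE] and 2·[KTB] are each linear in λ. Evaluating at λ=0 and λ=1:
  2·[TPE] = -1/3·λ + 1/3,   2·[KTB] = 1/2
So [TPE]:[KTB] = (-1/3·λ + 1/3) / (1/2). Setting this equal to 1/6:
  -1/3·λ + 1/3 = 1/6·(1/2)  ⇒  λ = 3/4
Then r = λ/(1−λ) = (3/4)/(1/4) = 3. Check: with r = 3, P = (3/4, 1/4) and [TPE]:[KTB] = 1/6 as required.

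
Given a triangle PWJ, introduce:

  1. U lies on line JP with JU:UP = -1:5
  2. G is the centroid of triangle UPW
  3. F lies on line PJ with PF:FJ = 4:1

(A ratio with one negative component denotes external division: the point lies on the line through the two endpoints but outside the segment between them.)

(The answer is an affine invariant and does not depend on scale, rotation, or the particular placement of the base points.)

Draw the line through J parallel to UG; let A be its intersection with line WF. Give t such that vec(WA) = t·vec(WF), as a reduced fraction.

t = 15/17

Set P = (0, 0), W = (1, 0), J = (0, 1); any affine frame gives the same invariant.
1. U lies on line JP with JU:UP = -1:5 ⇒ U = (0, 5/4)
2. G is the centroid of triangle UPW ⇒ G = (1/3, 5/12)
3. F lies on line PJ with PF:FJ = 4:1 ⇒ F = (0, 4/5)
through J parallel to UG: direction (1/3, -5/6); meets WF at A = (2/17, 12/17)
A = W + t·(F−W) with t = 15/17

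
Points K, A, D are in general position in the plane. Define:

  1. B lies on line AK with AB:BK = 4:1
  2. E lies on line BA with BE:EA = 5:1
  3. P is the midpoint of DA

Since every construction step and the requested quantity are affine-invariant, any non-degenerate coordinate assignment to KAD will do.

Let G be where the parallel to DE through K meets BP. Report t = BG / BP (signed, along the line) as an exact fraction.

Assign K = (0, 0), A = (1, 0), D = (0, 1) — the answer is frame-independent, so this choice is without loss of generality.
1. B lies on line AK with AB:BK = 4:1 ⇒ B = (1/5, 0)
2. E lies on line BA with BE:EA = 5:1 ⇒ E = (13/15, 0)
3. P is the midpoint of DA ⇒ P = (1/2, 1/2)
through K parallel to DE: direction (13/15, -1); meets BP at G = (13/110, -3/22)
G = B + t·(P−B) with t = -3/11

t = -3/11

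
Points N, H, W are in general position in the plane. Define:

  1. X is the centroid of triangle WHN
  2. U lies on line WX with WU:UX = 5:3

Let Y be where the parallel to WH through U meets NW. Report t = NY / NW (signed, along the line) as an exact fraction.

Choose coordinates N = (0, 0), H = (1, 0), W = (0, 1).
1. X is the centroid of triangle WHN ⇒ X = (1/3, 1/3)
2. U lies on line WX with WU:UX = 5:3 ⇒ U = (5/24, 7/12)
through U parallel to WH: direction (1, -1); meets NW at Y = (0, 19/24)
Y = N + t·(W−N) with t = 19/24

t = 19/24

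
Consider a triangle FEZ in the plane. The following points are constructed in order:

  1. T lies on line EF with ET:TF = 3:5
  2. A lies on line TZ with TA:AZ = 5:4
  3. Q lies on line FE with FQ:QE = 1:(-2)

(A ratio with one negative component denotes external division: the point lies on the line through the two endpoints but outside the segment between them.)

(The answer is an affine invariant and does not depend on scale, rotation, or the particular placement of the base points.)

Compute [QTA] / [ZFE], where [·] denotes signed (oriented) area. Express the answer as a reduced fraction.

Assign F = (0, 0), E = (1, 0), Z = (0, 1) — the answer is frame-independent, so this choice is without loss of generality.
1. T lies on line EF with ET:TF = 3:5 ⇒ T = (5/8, 0)
2. A lies on line TZ with TA:AZ = 5:4 ⇒ A = (5/18, 5/9)
3. Q lies on line FE with FQ:QE = 1:(-2) ⇒ Q = (-1, 0)
2·[QTA] = 65/72, 2·[ZFE] = 1
[QTA]:[ZFE] = 65/72:1 = 65/72

[QTA]:[ZFE] = 65/72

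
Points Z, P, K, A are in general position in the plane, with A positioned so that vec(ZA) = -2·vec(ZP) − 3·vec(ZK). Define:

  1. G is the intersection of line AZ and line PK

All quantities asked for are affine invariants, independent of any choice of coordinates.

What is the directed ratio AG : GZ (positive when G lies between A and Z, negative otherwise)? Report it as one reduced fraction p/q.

AG:GZ = -6

Work in coordinates with Z = (0, 0), P = (1, 0), K = (0, 1), A = (-2, -3).
1. G is the intersection of line AZ and line PK ⇒ G = (2/5, 3/5)
G = A + t·(Z−A) with t = 6/5, so AG:GZ = t:(1−t) = 6/5:-1/5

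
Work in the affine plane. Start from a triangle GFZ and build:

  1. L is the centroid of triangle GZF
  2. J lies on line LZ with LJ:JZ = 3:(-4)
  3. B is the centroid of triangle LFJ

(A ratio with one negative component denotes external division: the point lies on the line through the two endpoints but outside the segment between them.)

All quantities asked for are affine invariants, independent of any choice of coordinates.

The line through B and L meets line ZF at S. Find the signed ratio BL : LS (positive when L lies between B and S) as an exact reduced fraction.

BL:LS = 2/3

Set G = (0, 0), F = (1, 0), Z = (0, 1); any affine frame gives the same invariant.
1. L is the centroid of triangle GZF ⇒ L = (1/3, 1/3)
2. J lies on line LZ with LJ:JZ = 3:(-4) ⇒ J = (4/3, -5/3)
3. B is the centroid of triangle LFJ ⇒ B = (8/9, -4/9)
line BL meets ZF at S = (-1/2, 3/2)
L = B + t·(S−B) with t = 2/5, so BL:LS = 2/5:3/5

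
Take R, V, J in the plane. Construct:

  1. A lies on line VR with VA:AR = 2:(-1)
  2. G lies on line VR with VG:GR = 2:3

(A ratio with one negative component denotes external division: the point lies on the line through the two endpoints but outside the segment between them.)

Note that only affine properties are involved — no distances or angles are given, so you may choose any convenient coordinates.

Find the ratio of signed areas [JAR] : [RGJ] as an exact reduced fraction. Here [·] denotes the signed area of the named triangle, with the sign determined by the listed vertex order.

Choose coordinates R = (0, 0), V = (1, 0), J = (0, 1).
1. A lies on line VR with VA:AR = 2:(-1) ⇒ A = (-1, 0)
2. G lies on line VR with VG:GR = 2:3 ⇒ G = (3/5, 0)
2·[JAR] = 1, 2·[RGJ] = 3/5
[JAR]:[RGJ] = 1:3/5 = 5/3

[JAR]:[RGJ] = 5/3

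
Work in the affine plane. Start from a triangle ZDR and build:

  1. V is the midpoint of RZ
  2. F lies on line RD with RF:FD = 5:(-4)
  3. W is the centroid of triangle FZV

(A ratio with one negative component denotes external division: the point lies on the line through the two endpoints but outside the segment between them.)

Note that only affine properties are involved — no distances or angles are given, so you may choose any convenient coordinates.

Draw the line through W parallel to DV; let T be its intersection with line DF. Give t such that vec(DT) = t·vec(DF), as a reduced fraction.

t = 5/12

Assign Z = (0, 0), D = (1, 0), R = (0, 1) — the answer is frame-independent, so this choice is without loss of generality.
1. V is the midpoint of RZ ⇒ V = (0, 1/2)
2. F lies on line RD with RF:FD = 5:(-4) ⇒ F = (5, -4)
3. W is the centroid of triangle FZV ⇒ W = (5/3, -7/6)
through W parallel to DV: direction (-1, 1/2); meets DF at T = (8/3, -5/3)
T = D + t·(F−D) with t = 5/12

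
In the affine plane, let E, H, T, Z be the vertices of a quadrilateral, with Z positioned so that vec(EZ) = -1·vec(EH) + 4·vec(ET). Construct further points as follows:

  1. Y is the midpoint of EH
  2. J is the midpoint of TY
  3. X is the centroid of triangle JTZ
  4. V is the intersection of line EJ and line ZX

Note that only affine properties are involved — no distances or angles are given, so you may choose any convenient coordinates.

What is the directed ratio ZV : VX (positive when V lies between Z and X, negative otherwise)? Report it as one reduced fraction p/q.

Set E = (0, 0), H = (1, 0), T = (0, 1), Z = (-1, 4); any affine frame gives the same invariant.
1. Y is the midpoint of EH ⇒ Y = (1/2, 0)
2. J is the midpoint of TY ⇒ J = (1/4, 1/2)
3. X is the centroid of triangle JTZ ⇒ X = (-1/4, 11/6)
4. V is the intersection of line EJ and line ZX ⇒ V = (5/22, 5/11)
V = Z + t·(X−Z) with t = 18/11, so ZV:VX = t:(1−t) = 18/11:-7/11

ZV:VX = -18/7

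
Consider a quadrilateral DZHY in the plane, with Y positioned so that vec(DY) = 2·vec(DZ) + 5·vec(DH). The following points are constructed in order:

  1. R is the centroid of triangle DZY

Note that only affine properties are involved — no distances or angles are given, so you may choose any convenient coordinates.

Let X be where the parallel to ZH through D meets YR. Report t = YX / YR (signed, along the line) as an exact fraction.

t = 21/13

Assign D = (0, 0), Z = (1, 0), H = (0, 1), Y = (2, 5) — the answer is frame-independent, so this choice is without loss of generality.
1. R is the centroid of triangle DZY ⇒ R = (1, 5/3)
through D parallel to ZH: direction (-1, 1); meets YR at X = (5/13, -5/13)
X = Y + t·(R−Y) with t = 21/13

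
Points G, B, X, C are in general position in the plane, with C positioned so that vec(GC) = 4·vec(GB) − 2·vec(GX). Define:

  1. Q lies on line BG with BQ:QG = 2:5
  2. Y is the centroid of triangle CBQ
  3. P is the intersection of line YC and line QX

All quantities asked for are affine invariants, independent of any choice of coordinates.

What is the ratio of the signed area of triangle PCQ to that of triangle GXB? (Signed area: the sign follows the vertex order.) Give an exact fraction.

[PCQ]:[GXB] = 13/42

Choose coordinates G = (0, 0), B = (1, 0), X = (0, 1), C = (4, -2).
1. Q lies on line BG with BQ:QG = 2:5 ⇒ Q = (5/7, 0)
2. Y is the centroid of triangle CBQ ⇒ Y = (40/21, -2/3)
3. P is the intersection of line YC and line QX ⇒ P = (25/42, 1/6)
2·[PCQ] = -13/42, 2·[GXB] = -1
[PCQ]:[GXB] = -13/42:-1 = 13/42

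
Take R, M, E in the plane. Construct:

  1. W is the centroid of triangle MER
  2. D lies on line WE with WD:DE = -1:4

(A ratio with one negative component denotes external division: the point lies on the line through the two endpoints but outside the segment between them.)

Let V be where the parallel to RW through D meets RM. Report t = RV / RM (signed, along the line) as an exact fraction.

t = 1/3

Choose coordinates R = (0, 0), M = (1, 0), E = (0, 1).
1. W is the centroid of triangle MER ⇒ W = (1/3, 1/3)
2. D lies on line WE with WD:DE = -1:4 ⇒ D = (4/9, 1/9)
through D parallel to RW: direction (1/3, 1/3); meets RM at V = (1/3, 0)
V = R + t·(M−R) with t = 1/3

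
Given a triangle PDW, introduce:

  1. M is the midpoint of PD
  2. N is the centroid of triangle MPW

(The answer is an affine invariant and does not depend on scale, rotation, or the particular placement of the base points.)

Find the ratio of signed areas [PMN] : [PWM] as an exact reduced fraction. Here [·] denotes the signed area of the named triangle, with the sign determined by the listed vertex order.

[PMN]:[PWM] = -1/3

Work in coordinates with P = (0, 0), D = (1, 0), W = (0, 1).
1. M is the midpoint of PD ⇒ M = (1/2, 0)
2. N is the centroid of triangle MPW ⇒ N = (1/6, 1/3)
2·[PMN] = 1/6, 2·[PWM] = -1/2
[PMN]:[PWM] = 1/6:-1/2 = -1/3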